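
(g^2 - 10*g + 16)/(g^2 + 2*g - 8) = (g - 8)/(g + 4)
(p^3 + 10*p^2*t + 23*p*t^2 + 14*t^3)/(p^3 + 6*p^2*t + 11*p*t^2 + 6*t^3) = (p + 7*t)/(p + 3*t)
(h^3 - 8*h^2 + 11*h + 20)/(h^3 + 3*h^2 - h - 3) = (h^2 - 9*h + 20)/(h^2 + 2*h - 3)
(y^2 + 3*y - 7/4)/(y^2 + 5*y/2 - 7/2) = (y - 1/2)/(y - 1)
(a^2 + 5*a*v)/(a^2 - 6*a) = (a + 5*v)/(a - 6)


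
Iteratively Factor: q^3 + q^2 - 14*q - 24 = (q + 3)*(q^2 - 2*q - 8) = (q - 4)*(q + 3)*(q + 2)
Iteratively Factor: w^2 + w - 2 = (w + 2)*(w - 1)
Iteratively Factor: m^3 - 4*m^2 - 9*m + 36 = (m - 4)*(m^2 - 9) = (m - 4)*(m - 3)*(m + 3)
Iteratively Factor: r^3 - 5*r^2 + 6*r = (r)*(r^2 - 5*r + 6) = r*(r - 2)*(r - 3)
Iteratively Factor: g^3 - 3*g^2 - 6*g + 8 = (g - 1)*(g^2 - 2*g - 8) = (g - 4)*(g - 1)*(g + 2)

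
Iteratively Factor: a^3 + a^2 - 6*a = (a - 2)*(a^2 + 3*a) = (a - 2)*(a + 3)*(a)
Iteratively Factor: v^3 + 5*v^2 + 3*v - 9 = (v - 1)*(v^2 + 6*v + 9) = (v - 1)*(v + 3)*(v + 3)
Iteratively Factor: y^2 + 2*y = (y + 2)*(y)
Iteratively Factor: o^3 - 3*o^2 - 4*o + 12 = (o + 2)*(o^2 - 5*o + 6) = (o - 2)*(o + 2)*(o - 3)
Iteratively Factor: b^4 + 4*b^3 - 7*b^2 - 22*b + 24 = (b + 3)*(b^3 + b^2 - 10*b + 8) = (b + 3)*(b + 4)*(b^2 - 3*b + 2) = (b - 1)*(b + 3)*(b + 4)*(b - 2)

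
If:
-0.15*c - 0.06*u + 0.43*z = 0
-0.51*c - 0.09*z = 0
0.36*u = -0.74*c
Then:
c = 0.00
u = 0.00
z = 0.00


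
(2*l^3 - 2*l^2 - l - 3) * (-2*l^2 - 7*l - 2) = -4*l^5 - 10*l^4 + 12*l^3 + 17*l^2 + 23*l + 6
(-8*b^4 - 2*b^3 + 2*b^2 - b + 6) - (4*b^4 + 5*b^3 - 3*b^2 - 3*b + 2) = -12*b^4 - 7*b^3 + 5*b^2 + 2*b + 4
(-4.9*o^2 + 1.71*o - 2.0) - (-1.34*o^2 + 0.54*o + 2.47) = -3.56*o^2 + 1.17*o - 4.47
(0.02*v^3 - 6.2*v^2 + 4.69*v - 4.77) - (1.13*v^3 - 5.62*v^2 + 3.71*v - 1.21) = -1.11*v^3 - 0.58*v^2 + 0.98*v - 3.56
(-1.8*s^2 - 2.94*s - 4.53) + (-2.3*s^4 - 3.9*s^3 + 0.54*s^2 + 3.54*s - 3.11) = -2.3*s^4 - 3.9*s^3 - 1.26*s^2 + 0.6*s - 7.64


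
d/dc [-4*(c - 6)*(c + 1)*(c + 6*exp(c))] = -24*c^2*exp(c) - 12*c^2 + 72*c*exp(c) + 40*c + 264*exp(c) + 24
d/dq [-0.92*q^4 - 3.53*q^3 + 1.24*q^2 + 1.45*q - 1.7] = -3.68*q^3 - 10.59*q^2 + 2.48*q + 1.45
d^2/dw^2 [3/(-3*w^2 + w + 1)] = 6*(-9*w^2 + 3*w + (6*w - 1)^2 + 3)/(-3*w^2 + w + 1)^3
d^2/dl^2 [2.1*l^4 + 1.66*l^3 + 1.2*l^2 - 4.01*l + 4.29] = 25.2*l^2 + 9.96*l + 2.4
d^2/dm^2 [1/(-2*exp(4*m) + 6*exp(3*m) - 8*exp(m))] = ((exp(3*m) - 3*exp(2*m) + 4)*(16*exp(3*m) - 27*exp(2*m) + 4)/2 - (4*exp(3*m) - 9*exp(2*m) + 4)^2)*exp(-m)/(exp(3*m) - 3*exp(2*m) + 4)^3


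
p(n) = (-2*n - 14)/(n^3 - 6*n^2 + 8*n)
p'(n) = (-2*n - 14)*(-3*n^2 + 12*n - 8)/(n^3 - 6*n^2 + 8*n)^2 - 2/(n^3 - 6*n^2 + 8*n)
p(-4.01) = 0.03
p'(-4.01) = 0.03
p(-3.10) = 0.07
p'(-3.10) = 0.06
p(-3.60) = 0.04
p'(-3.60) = 0.04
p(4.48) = -4.31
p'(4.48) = 11.29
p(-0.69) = 1.45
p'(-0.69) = 3.18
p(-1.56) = 0.35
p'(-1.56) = 0.45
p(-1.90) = 0.23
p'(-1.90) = 0.27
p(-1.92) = 0.23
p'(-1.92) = 0.26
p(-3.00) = 0.08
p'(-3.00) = 0.07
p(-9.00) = 0.00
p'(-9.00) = 0.00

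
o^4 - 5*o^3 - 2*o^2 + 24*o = o*(o - 4)*(o - 3)*(o + 2)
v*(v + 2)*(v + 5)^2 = v^4 + 12*v^3 + 45*v^2 + 50*v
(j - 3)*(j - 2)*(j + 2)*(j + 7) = j^4 + 4*j^3 - 25*j^2 - 16*j + 84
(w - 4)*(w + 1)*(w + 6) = w^3 + 3*w^2 - 22*w - 24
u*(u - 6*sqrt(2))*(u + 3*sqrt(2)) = u^3 - 3*sqrt(2)*u^2 - 36*u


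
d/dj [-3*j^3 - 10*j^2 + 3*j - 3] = -9*j^2 - 20*j + 3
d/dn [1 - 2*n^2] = -4*n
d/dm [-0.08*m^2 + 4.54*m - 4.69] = 4.54 - 0.16*m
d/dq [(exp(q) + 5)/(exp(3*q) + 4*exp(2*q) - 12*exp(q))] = (-2*exp(3*q) - 19*exp(2*q) - 40*exp(q) + 60)*exp(-q)/(exp(4*q) + 8*exp(3*q) - 8*exp(2*q) - 96*exp(q) + 144)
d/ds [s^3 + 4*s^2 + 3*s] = 3*s^2 + 8*s + 3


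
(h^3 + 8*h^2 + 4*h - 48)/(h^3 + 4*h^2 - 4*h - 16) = (h + 6)/(h + 2)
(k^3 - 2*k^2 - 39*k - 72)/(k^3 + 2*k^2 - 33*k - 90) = (k^2 - 5*k - 24)/(k^2 - k - 30)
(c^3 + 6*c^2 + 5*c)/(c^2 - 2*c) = (c^2 + 6*c + 5)/(c - 2)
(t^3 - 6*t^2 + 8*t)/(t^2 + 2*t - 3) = t*(t^2 - 6*t + 8)/(t^2 + 2*t - 3)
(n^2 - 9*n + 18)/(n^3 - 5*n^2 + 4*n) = (n^2 - 9*n + 18)/(n*(n^2 - 5*n + 4))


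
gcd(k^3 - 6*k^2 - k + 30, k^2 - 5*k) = k - 5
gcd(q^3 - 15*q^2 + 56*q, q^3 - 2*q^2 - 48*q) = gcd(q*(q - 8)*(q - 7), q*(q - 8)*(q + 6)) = q^2 - 8*q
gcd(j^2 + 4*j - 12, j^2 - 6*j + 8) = j - 2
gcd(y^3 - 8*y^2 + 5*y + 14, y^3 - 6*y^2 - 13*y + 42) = y^2 - 9*y + 14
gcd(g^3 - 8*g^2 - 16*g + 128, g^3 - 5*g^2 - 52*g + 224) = g^2 - 12*g + 32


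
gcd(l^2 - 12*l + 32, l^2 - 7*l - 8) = l - 8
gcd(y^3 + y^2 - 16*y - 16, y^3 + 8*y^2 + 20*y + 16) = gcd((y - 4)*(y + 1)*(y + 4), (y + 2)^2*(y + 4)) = y + 4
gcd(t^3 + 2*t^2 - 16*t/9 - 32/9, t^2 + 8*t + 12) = t + 2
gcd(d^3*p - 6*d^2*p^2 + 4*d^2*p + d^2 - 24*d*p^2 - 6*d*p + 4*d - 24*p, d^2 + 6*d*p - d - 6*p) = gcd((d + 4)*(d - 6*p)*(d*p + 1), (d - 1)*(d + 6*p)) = 1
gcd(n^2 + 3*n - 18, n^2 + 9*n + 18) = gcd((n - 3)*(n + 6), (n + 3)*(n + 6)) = n + 6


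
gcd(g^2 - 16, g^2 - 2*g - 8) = g - 4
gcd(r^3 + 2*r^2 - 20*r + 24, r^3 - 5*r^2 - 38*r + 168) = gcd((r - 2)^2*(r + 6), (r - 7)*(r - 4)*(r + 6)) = r + 6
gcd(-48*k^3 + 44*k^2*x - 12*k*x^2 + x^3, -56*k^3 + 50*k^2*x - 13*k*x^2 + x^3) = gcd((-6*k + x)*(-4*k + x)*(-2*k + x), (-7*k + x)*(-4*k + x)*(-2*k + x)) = 8*k^2 - 6*k*x + x^2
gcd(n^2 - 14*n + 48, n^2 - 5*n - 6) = n - 6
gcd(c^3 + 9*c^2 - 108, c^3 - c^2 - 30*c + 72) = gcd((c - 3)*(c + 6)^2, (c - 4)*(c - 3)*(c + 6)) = c^2 + 3*c - 18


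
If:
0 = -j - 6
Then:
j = -6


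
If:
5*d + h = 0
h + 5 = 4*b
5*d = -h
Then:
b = h/4 + 5/4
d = -h/5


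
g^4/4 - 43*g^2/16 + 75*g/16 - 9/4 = (g/4 + 1)*(g - 3/2)^2*(g - 1)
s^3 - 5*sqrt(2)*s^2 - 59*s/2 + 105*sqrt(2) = (s - 6*sqrt(2))*(s - 5*sqrt(2)/2)*(s + 7*sqrt(2)/2)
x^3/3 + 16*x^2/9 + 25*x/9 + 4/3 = (x/3 + 1/3)*(x + 4/3)*(x + 3)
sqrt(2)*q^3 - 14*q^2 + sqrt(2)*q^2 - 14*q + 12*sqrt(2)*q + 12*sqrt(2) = (q - 6*sqrt(2))*(q - sqrt(2))*(sqrt(2)*q + sqrt(2))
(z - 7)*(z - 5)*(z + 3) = z^3 - 9*z^2 - z + 105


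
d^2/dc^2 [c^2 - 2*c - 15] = 2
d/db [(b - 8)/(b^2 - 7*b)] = (-b^2 + 16*b - 56)/(b^2*(b^2 - 14*b + 49))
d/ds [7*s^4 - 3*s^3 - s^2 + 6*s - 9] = 28*s^3 - 9*s^2 - 2*s + 6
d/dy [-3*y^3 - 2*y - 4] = -9*y^2 - 2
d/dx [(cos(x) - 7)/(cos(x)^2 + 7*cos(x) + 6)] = (cos(x)^2 - 14*cos(x) - 55)*sin(x)/(cos(x)^2 + 7*cos(x) + 6)^2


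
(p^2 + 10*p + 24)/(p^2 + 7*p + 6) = (p + 4)/(p + 1)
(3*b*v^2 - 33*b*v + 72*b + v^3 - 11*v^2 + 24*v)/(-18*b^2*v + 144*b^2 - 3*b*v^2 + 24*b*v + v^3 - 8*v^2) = (v - 3)/(-6*b + v)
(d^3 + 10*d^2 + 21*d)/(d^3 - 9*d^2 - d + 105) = d*(d + 7)/(d^2 - 12*d + 35)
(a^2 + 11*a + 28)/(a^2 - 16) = (a + 7)/(a - 4)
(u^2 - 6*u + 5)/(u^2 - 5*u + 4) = (u - 5)/(u - 4)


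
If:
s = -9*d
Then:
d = -s/9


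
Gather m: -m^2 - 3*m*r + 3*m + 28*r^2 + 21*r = -m^2 + m*(3 - 3*r) + 28*r^2 + 21*r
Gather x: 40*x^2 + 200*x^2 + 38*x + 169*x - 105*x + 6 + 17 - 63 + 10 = 240*x^2 + 102*x - 30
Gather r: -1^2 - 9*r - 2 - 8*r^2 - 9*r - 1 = -8*r^2 - 18*r - 4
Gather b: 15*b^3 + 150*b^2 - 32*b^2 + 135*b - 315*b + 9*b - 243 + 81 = 15*b^3 + 118*b^2 - 171*b - 162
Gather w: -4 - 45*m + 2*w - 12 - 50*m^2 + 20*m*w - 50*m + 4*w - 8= -50*m^2 - 95*m + w*(20*m + 6) - 24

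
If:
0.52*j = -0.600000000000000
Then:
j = -1.15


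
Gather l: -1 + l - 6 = l - 7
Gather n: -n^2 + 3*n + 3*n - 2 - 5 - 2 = -n^2 + 6*n - 9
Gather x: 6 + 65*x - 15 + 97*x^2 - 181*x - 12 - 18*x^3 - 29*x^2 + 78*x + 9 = -18*x^3 + 68*x^2 - 38*x - 12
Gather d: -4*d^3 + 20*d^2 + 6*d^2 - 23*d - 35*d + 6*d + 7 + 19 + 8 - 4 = -4*d^3 + 26*d^2 - 52*d + 30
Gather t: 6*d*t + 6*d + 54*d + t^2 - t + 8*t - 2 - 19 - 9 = 60*d + t^2 + t*(6*d + 7) - 30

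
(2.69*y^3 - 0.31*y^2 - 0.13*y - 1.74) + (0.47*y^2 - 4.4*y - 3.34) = 2.69*y^3 + 0.16*y^2 - 4.53*y - 5.08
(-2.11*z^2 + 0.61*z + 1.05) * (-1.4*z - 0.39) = 2.954*z^3 - 0.0311*z^2 - 1.7079*z - 0.4095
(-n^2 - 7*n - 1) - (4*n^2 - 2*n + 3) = -5*n^2 - 5*n - 4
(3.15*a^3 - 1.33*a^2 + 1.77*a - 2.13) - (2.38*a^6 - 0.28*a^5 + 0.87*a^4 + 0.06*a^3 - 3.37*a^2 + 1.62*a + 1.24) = -2.38*a^6 + 0.28*a^5 - 0.87*a^4 + 3.09*a^3 + 2.04*a^2 + 0.15*a - 3.37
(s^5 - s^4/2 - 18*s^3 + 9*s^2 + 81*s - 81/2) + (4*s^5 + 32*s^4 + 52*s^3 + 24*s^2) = 5*s^5 + 63*s^4/2 + 34*s^3 + 33*s^2 + 81*s - 81/2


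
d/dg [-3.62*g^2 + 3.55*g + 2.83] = 3.55 - 7.24*g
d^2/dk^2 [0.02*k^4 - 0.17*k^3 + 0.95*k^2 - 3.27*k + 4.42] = 0.24*k^2 - 1.02*k + 1.9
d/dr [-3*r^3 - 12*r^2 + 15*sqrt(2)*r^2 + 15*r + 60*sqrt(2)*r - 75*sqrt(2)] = -9*r^2 - 24*r + 30*sqrt(2)*r + 15 + 60*sqrt(2)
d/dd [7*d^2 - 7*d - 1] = 14*d - 7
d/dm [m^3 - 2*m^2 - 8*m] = 3*m^2 - 4*m - 8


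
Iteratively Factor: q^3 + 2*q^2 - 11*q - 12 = (q + 4)*(q^2 - 2*q - 3) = (q + 1)*(q + 4)*(q - 3)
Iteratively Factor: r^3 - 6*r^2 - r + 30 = (r - 5)*(r^2 - r - 6) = (r - 5)*(r + 2)*(r - 3)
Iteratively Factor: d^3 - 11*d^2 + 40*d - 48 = (d - 3)*(d^2 - 8*d + 16) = (d - 4)*(d - 3)*(d - 4)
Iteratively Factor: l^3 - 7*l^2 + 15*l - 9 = (l - 1)*(l^2 - 6*l + 9) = (l - 3)*(l - 1)*(l - 3)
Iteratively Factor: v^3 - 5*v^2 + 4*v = (v - 1)*(v^2 - 4*v) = (v - 4)*(v - 1)*(v)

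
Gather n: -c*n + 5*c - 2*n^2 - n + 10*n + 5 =5*c - 2*n^2 + n*(9 - c) + 5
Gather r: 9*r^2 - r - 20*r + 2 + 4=9*r^2 - 21*r + 6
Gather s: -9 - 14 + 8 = -15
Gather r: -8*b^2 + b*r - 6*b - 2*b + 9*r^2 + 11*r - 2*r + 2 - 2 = -8*b^2 - 8*b + 9*r^2 + r*(b + 9)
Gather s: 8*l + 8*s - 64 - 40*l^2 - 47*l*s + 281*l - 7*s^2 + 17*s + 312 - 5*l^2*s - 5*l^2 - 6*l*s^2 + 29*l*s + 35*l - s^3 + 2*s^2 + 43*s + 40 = -45*l^2 + 324*l - s^3 + s^2*(-6*l - 5) + s*(-5*l^2 - 18*l + 68) + 288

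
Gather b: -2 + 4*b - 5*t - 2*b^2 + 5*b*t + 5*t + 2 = -2*b^2 + b*(5*t + 4)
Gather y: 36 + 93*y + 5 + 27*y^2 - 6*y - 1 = 27*y^2 + 87*y + 40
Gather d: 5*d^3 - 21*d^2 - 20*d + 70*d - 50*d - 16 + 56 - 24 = 5*d^3 - 21*d^2 + 16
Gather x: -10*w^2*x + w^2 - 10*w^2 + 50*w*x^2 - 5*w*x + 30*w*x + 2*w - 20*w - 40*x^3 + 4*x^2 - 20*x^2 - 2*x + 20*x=-9*w^2 - 18*w - 40*x^3 + x^2*(50*w - 16) + x*(-10*w^2 + 25*w + 18)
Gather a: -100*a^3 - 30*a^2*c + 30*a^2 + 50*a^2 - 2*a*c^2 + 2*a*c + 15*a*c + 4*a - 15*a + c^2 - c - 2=-100*a^3 + a^2*(80 - 30*c) + a*(-2*c^2 + 17*c - 11) + c^2 - c - 2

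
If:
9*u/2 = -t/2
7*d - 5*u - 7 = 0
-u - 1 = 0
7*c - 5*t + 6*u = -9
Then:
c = 6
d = 2/7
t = 9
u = -1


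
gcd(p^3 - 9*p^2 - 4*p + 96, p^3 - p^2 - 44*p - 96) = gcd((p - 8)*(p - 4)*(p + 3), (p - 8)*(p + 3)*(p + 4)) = p^2 - 5*p - 24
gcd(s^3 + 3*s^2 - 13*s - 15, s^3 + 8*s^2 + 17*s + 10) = s^2 + 6*s + 5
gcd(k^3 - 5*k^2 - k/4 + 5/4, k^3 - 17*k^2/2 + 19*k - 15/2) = k^2 - 11*k/2 + 5/2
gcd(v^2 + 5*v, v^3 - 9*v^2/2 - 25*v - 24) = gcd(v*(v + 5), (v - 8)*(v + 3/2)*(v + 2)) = 1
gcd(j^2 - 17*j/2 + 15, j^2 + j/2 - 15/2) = j - 5/2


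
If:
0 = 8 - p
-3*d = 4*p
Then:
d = -32/3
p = 8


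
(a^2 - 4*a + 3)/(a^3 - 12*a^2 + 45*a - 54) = (a - 1)/(a^2 - 9*a + 18)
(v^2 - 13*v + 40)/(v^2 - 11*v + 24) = (v - 5)/(v - 3)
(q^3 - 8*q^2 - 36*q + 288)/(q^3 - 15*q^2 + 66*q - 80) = (q^2 - 36)/(q^2 - 7*q + 10)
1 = 1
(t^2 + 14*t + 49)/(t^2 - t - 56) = (t + 7)/(t - 8)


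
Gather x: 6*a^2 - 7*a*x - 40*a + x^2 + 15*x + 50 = 6*a^2 - 40*a + x^2 + x*(15 - 7*a) + 50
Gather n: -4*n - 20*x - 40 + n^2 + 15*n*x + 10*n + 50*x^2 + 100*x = n^2 + n*(15*x + 6) + 50*x^2 + 80*x - 40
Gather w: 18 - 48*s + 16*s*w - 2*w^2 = 16*s*w - 48*s - 2*w^2 + 18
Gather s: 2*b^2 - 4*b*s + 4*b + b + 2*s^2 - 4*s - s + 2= 2*b^2 + 5*b + 2*s^2 + s*(-4*b - 5) + 2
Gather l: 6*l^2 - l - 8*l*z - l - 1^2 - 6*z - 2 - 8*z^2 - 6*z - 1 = 6*l^2 + l*(-8*z - 2) - 8*z^2 - 12*z - 4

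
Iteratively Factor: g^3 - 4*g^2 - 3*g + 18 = (g + 2)*(g^2 - 6*g + 9) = (g - 3)*(g + 2)*(g - 3)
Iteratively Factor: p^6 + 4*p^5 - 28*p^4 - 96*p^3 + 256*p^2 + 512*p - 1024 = (p - 2)*(p^5 + 6*p^4 - 16*p^3 - 128*p^2 + 512) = (p - 2)^2*(p^4 + 8*p^3 - 128*p - 256) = (p - 2)^2*(p + 4)*(p^3 + 4*p^2 - 16*p - 64) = (p - 2)^2*(p + 4)^2*(p^2 - 16) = (p - 4)*(p - 2)^2*(p + 4)^2*(p + 4)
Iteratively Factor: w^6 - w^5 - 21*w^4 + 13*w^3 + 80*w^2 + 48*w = (w - 4)*(w^5 + 3*w^4 - 9*w^3 - 23*w^2 - 12*w) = (w - 4)*(w + 1)*(w^4 + 2*w^3 - 11*w^2 - 12*w) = (w - 4)*(w - 3)*(w + 1)*(w^3 + 5*w^2 + 4*w) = w*(w - 4)*(w - 3)*(w + 1)*(w^2 + 5*w + 4) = w*(w - 4)*(w - 3)*(w + 1)*(w + 4)*(w + 1)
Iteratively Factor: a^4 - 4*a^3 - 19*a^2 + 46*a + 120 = (a + 3)*(a^3 - 7*a^2 + 2*a + 40) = (a + 2)*(a + 3)*(a^2 - 9*a + 20) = (a - 4)*(a + 2)*(a + 3)*(a - 5)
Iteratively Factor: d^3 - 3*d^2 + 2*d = (d - 1)*(d^2 - 2*d) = d*(d - 1)*(d - 2)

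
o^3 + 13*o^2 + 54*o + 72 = (o + 3)*(o + 4)*(o + 6)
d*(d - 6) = d^2 - 6*d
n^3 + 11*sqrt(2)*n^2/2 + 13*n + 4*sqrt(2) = (n + sqrt(2)/2)*(n + sqrt(2))*(n + 4*sqrt(2))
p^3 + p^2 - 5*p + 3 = (p - 1)^2*(p + 3)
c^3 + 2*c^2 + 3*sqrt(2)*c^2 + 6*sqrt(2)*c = c*(c + 2)*(c + 3*sqrt(2))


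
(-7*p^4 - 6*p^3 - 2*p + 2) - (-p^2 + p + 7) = -7*p^4 - 6*p^3 + p^2 - 3*p - 5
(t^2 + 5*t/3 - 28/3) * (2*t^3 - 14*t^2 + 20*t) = 2*t^5 - 32*t^4/3 - 22*t^3 + 164*t^2 - 560*t/3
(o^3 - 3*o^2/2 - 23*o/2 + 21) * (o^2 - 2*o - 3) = o^5 - 7*o^4/2 - 23*o^3/2 + 97*o^2/2 - 15*o/2 - 63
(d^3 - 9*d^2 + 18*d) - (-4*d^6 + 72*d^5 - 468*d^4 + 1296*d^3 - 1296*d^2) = 4*d^6 - 72*d^5 + 468*d^4 - 1295*d^3 + 1287*d^2 + 18*d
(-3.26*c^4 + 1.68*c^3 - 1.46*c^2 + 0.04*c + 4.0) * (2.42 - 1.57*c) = 5.1182*c^5 - 10.5268*c^4 + 6.3578*c^3 - 3.596*c^2 - 6.1832*c + 9.68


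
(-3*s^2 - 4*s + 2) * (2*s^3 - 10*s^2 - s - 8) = -6*s^5 + 22*s^4 + 47*s^3 + 8*s^2 + 30*s - 16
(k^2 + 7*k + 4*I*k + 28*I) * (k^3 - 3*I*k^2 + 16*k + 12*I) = k^5 + 7*k^4 + I*k^4 + 28*k^3 + 7*I*k^3 + 196*k^2 + 76*I*k^2 - 48*k + 532*I*k - 336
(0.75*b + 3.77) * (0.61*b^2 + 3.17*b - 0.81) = 0.4575*b^3 + 4.6772*b^2 + 11.3434*b - 3.0537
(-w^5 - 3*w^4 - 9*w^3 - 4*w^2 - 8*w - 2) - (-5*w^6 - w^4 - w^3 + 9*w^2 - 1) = 5*w^6 - w^5 - 2*w^4 - 8*w^3 - 13*w^2 - 8*w - 1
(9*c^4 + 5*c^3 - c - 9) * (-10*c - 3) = -90*c^5 - 77*c^4 - 15*c^3 + 10*c^2 + 93*c + 27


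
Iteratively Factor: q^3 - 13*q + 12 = (q - 3)*(q^2 + 3*q - 4) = (q - 3)*(q + 4)*(q - 1)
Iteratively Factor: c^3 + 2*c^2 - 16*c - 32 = (c - 4)*(c^2 + 6*c + 8) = (c - 4)*(c + 4)*(c + 2)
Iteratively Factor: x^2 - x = (x)*(x - 1)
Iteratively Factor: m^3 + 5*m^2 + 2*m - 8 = (m + 2)*(m^2 + 3*m - 4) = (m + 2)*(m + 4)*(m - 1)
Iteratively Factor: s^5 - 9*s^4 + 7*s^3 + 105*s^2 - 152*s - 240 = (s - 5)*(s^4 - 4*s^3 - 13*s^2 + 40*s + 48) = (s - 5)*(s - 4)*(s^3 - 13*s - 12) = (s - 5)*(s - 4)*(s + 1)*(s^2 - s - 12) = (s - 5)*(s - 4)^2*(s + 1)*(s + 3)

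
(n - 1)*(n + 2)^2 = n^3 + 3*n^2 - 4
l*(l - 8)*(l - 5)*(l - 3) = l^4 - 16*l^3 + 79*l^2 - 120*l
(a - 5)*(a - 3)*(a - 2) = a^3 - 10*a^2 + 31*a - 30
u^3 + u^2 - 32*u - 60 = (u - 6)*(u + 2)*(u + 5)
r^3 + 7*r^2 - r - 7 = (r - 1)*(r + 1)*(r + 7)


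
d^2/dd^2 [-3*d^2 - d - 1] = -6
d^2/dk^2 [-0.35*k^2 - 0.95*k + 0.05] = -0.700000000000000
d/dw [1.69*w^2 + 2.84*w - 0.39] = 3.38*w + 2.84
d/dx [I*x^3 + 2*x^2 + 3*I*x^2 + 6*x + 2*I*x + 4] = 3*I*x^2 + x*(4 + 6*I) + 6 + 2*I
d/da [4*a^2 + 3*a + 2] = 8*a + 3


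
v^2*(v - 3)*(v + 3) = v^4 - 9*v^2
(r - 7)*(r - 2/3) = r^2 - 23*r/3 + 14/3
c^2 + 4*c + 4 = (c + 2)^2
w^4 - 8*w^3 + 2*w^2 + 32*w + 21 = (w - 7)*(w - 3)*(w + 1)^2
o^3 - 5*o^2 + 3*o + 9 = (o - 3)^2*(o + 1)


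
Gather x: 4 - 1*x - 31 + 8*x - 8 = 7*x - 35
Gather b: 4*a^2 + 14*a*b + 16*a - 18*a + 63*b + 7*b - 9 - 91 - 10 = 4*a^2 - 2*a + b*(14*a + 70) - 110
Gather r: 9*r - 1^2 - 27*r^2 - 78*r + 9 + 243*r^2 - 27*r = 216*r^2 - 96*r + 8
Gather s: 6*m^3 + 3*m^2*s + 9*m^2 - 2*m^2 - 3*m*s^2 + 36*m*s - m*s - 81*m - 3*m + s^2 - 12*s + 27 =6*m^3 + 7*m^2 - 84*m + s^2*(1 - 3*m) + s*(3*m^2 + 35*m - 12) + 27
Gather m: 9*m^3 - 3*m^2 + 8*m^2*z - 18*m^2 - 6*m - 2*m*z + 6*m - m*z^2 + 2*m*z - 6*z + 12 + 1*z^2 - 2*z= 9*m^3 + m^2*(8*z - 21) - m*z^2 + z^2 - 8*z + 12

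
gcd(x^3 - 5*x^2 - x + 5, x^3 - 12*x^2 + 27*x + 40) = x^2 - 4*x - 5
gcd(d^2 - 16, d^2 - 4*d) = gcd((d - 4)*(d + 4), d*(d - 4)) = d - 4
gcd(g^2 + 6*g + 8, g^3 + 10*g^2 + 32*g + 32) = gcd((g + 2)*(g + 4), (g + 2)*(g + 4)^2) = g^2 + 6*g + 8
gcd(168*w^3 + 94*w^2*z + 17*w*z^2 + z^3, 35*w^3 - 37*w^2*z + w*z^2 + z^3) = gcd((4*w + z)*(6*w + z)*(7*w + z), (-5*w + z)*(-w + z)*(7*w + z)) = 7*w + z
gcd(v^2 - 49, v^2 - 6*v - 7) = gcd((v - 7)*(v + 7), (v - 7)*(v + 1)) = v - 7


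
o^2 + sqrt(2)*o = o*(o + sqrt(2))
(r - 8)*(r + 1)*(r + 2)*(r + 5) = r^4 - 47*r^2 - 126*r - 80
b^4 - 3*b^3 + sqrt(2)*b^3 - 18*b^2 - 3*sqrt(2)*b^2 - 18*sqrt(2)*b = b*(b - 6)*(b + 3)*(b + sqrt(2))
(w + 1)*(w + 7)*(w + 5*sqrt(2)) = w^3 + 5*sqrt(2)*w^2 + 8*w^2 + 7*w + 40*sqrt(2)*w + 35*sqrt(2)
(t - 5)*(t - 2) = t^2 - 7*t + 10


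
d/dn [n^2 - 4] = 2*n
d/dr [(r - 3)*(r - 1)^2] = (r - 1)*(3*r - 7)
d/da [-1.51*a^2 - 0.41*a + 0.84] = -3.02*a - 0.41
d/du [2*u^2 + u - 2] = 4*u + 1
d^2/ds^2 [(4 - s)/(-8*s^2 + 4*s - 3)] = 8*(3*(3 - 2*s)*(8*s^2 - 4*s + 3) + 4*(s - 4)*(4*s - 1)^2)/(8*s^2 - 4*s + 3)^3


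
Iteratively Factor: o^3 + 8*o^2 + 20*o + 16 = (o + 2)*(o^2 + 6*o + 8) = (o + 2)^2*(o + 4)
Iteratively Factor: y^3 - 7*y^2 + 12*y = (y - 4)*(y^2 - 3*y) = y*(y - 4)*(y - 3)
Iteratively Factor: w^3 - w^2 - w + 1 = (w + 1)*(w^2 - 2*w + 1) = (w - 1)*(w + 1)*(w - 1)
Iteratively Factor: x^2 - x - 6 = (x - 3)*(x + 2)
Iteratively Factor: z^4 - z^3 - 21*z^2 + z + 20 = (z - 5)*(z^3 + 4*z^2 - z - 4) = (z - 5)*(z + 4)*(z^2 - 1) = (z - 5)*(z - 1)*(z + 4)*(z + 1)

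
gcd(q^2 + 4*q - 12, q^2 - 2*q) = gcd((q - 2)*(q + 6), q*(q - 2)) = q - 2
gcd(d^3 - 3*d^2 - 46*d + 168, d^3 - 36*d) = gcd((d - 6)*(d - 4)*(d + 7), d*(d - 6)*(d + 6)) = d - 6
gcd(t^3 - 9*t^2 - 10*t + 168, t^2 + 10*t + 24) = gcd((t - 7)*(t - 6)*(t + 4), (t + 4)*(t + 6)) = t + 4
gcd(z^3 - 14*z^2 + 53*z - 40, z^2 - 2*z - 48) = z - 8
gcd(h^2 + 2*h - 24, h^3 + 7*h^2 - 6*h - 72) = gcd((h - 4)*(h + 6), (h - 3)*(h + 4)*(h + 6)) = h + 6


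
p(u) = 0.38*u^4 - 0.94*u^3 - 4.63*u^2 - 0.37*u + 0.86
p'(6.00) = 170.87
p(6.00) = 121.40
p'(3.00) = -12.49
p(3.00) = -36.52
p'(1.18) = -12.73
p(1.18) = -6.83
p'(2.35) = -17.98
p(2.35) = -26.19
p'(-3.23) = -51.10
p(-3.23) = 26.79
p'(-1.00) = 4.55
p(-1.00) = -2.08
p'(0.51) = -5.62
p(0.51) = -0.63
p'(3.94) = 12.34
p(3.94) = -38.39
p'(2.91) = -13.74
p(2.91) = -35.34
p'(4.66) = 49.06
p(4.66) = -17.33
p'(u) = 1.52*u^3 - 2.82*u^2 - 9.26*u - 0.37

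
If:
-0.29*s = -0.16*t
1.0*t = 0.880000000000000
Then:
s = 0.49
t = 0.88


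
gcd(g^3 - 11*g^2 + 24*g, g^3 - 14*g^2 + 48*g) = g^2 - 8*g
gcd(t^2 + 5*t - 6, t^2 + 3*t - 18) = t + 6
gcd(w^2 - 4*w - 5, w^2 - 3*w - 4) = w + 1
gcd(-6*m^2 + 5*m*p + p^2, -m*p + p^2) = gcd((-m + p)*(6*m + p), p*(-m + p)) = -m + p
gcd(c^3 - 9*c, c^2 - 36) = 1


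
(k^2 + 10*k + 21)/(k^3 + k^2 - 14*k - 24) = (k + 7)/(k^2 - 2*k - 8)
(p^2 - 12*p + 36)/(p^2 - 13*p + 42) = (p - 6)/(p - 7)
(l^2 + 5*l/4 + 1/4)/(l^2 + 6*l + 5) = (l + 1/4)/(l + 5)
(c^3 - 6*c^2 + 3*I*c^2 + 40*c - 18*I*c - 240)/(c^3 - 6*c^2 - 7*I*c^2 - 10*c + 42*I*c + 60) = (c + 8*I)/(c - 2*I)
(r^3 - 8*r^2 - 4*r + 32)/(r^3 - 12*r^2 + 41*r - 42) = (r^2 - 6*r - 16)/(r^2 - 10*r + 21)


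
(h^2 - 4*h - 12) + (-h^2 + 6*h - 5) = 2*h - 17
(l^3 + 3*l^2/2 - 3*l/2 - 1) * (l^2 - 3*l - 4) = l^5 - 3*l^4/2 - 10*l^3 - 5*l^2/2 + 9*l + 4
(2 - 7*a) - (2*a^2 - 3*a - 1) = -2*a^2 - 4*a + 3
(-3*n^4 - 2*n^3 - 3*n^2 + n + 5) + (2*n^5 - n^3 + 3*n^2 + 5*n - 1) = 2*n^5 - 3*n^4 - 3*n^3 + 6*n + 4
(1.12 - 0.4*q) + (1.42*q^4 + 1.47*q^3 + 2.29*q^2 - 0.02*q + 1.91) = 1.42*q^4 + 1.47*q^3 + 2.29*q^2 - 0.42*q + 3.03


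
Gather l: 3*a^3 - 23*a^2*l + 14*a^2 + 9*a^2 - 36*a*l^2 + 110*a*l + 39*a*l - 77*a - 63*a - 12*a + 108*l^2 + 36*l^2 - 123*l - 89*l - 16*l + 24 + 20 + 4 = 3*a^3 + 23*a^2 - 152*a + l^2*(144 - 36*a) + l*(-23*a^2 + 149*a - 228) + 48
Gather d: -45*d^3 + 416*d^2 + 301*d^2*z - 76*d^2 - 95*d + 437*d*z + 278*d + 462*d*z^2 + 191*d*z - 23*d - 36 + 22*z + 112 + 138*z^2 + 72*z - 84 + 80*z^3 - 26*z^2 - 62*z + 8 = -45*d^3 + d^2*(301*z + 340) + d*(462*z^2 + 628*z + 160) + 80*z^3 + 112*z^2 + 32*z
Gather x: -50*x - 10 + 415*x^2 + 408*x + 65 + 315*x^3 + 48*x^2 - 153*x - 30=315*x^3 + 463*x^2 + 205*x + 25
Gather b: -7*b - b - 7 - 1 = -8*b - 8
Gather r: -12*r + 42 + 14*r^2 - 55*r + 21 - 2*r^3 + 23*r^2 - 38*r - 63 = -2*r^3 + 37*r^2 - 105*r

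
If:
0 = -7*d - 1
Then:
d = -1/7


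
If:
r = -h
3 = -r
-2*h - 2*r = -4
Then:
No Solution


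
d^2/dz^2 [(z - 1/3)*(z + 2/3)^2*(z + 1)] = 12*z^2 + 12*z + 2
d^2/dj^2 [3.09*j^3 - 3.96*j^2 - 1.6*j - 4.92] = 18.54*j - 7.92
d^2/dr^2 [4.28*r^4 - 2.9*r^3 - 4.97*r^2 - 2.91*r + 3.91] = 51.36*r^2 - 17.4*r - 9.94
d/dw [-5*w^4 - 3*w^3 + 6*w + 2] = -20*w^3 - 9*w^2 + 6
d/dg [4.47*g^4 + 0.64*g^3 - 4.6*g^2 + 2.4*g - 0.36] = 17.88*g^3 + 1.92*g^2 - 9.2*g + 2.4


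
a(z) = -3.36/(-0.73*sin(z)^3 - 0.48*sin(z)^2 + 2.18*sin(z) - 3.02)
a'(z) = -3.36*(2.19*sin(z)^2*cos(z) + 0.96*sin(z)*cos(z) - 2.18*cos(z))/(-0.73*sin(z)^3 - 0.48*sin(z)^2 + 2.18*sin(z) - 3.02)^2 = (-7.3584*sin(z)^2 - 3.2256*sin(z) + 7.3248)*cos(z)/(0.73*sin(z)^3 + 0.48*sin(z)^2 - 2.18*sin(z) + 3.02)^2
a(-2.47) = 0.77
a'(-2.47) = -0.26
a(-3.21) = 1.17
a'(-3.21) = -0.85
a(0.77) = 1.70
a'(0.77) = 0.28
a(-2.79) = 0.88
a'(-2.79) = -0.49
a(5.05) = 0.69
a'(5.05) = 0.05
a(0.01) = 1.12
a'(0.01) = 0.81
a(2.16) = 1.72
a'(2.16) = 0.06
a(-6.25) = 1.14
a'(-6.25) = 0.83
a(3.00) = 1.23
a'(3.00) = -0.90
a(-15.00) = 0.76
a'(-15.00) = -0.24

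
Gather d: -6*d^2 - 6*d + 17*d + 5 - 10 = -6*d^2 + 11*d - 5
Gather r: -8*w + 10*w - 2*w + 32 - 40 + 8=0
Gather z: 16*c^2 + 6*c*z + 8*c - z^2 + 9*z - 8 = 16*c^2 + 8*c - z^2 + z*(6*c + 9) - 8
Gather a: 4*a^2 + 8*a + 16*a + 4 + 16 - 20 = 4*a^2 + 24*a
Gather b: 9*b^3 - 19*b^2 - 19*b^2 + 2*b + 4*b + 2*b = 9*b^3 - 38*b^2 + 8*b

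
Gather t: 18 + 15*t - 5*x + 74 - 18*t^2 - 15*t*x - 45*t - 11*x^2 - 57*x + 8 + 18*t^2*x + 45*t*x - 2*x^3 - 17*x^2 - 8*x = t^2*(18*x - 18) + t*(30*x - 30) - 2*x^3 - 28*x^2 - 70*x + 100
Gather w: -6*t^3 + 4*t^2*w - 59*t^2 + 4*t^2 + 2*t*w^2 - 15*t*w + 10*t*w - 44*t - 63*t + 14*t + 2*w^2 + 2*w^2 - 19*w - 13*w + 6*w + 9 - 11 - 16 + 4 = -6*t^3 - 55*t^2 - 93*t + w^2*(2*t + 4) + w*(4*t^2 - 5*t - 26) - 14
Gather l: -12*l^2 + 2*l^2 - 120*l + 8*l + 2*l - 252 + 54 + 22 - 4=-10*l^2 - 110*l - 180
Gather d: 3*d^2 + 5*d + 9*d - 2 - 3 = 3*d^2 + 14*d - 5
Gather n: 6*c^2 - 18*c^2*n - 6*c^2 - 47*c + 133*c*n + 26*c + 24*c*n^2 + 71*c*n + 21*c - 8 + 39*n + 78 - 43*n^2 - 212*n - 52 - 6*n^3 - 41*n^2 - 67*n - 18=-6*n^3 + n^2*(24*c - 84) + n*(-18*c^2 + 204*c - 240)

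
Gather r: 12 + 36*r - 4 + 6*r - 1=42*r + 7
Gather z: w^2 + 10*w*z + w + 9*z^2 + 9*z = w^2 + w + 9*z^2 + z*(10*w + 9)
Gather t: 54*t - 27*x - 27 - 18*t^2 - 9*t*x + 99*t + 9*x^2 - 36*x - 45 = -18*t^2 + t*(153 - 9*x) + 9*x^2 - 63*x - 72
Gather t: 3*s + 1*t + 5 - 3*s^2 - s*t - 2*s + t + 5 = -3*s^2 + s + t*(2 - s) + 10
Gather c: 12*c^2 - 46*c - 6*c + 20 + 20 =12*c^2 - 52*c + 40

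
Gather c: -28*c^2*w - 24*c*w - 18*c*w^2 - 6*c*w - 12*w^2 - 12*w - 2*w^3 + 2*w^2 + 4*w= -28*c^2*w + c*(-18*w^2 - 30*w) - 2*w^3 - 10*w^2 - 8*w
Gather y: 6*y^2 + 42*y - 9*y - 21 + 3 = 6*y^2 + 33*y - 18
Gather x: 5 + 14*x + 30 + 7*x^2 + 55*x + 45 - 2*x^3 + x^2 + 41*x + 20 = -2*x^3 + 8*x^2 + 110*x + 100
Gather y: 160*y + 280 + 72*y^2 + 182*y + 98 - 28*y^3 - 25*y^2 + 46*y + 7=-28*y^3 + 47*y^2 + 388*y + 385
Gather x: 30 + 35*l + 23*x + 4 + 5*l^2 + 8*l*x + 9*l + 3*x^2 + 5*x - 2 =5*l^2 + 44*l + 3*x^2 + x*(8*l + 28) + 32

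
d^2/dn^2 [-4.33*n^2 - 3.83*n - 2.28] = -8.66000000000000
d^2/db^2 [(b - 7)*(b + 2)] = 2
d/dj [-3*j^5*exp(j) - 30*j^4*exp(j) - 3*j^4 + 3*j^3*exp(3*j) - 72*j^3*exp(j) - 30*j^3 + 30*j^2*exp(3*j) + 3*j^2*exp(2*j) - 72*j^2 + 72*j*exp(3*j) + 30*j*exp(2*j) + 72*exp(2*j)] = -3*j^5*exp(j) - 45*j^4*exp(j) + 9*j^3*exp(3*j) - 192*j^3*exp(j) - 12*j^3 + 99*j^2*exp(3*j) + 6*j^2*exp(2*j) - 216*j^2*exp(j) - 90*j^2 + 276*j*exp(3*j) + 66*j*exp(2*j) - 144*j + 72*exp(3*j) + 174*exp(2*j)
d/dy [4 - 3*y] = -3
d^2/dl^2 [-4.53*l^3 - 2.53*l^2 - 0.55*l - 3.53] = -27.18*l - 5.06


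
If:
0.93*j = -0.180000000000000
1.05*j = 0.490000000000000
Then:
No Solution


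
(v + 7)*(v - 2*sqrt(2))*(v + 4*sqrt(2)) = v^3 + 2*sqrt(2)*v^2 + 7*v^2 - 16*v + 14*sqrt(2)*v - 112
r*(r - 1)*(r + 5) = r^3 + 4*r^2 - 5*r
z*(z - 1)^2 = z^3 - 2*z^2 + z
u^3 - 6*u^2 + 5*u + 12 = (u - 4)*(u - 3)*(u + 1)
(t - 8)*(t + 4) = t^2 - 4*t - 32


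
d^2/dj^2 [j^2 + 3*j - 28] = 2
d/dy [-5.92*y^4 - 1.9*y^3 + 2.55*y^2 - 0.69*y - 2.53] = -23.68*y^3 - 5.7*y^2 + 5.1*y - 0.69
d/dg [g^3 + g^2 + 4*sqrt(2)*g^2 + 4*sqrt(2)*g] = 3*g^2 + 2*g + 8*sqrt(2)*g + 4*sqrt(2)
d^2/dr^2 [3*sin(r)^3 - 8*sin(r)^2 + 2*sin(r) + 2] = -27*sin(r)^3 + 32*sin(r)^2 + 16*sin(r) - 16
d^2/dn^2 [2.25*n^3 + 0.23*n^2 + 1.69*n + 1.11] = 13.5*n + 0.46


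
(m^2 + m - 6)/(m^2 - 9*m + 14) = (m + 3)/(m - 7)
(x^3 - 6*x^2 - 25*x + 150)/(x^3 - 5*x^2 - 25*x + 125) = (x - 6)/(x - 5)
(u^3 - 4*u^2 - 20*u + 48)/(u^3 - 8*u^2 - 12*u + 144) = (u - 2)/(u - 6)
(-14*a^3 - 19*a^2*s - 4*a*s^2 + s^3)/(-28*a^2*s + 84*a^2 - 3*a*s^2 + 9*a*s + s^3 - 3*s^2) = (2*a^2 + 3*a*s + s^2)/(4*a*s - 12*a + s^2 - 3*s)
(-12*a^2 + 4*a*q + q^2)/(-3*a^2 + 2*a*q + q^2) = (-12*a^2 + 4*a*q + q^2)/(-3*a^2 + 2*a*q + q^2)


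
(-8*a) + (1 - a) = 1 - 9*a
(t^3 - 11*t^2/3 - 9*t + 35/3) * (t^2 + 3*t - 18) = t^5 - 2*t^4/3 - 38*t^3 + 152*t^2/3 + 197*t - 210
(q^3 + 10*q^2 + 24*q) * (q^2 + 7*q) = q^5 + 17*q^4 + 94*q^3 + 168*q^2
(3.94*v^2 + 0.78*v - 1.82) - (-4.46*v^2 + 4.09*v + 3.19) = 8.4*v^2 - 3.31*v - 5.01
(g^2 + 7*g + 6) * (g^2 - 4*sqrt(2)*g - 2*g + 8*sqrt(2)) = g^4 - 4*sqrt(2)*g^3 + 5*g^3 - 20*sqrt(2)*g^2 - 8*g^2 - 12*g + 32*sqrt(2)*g + 48*sqrt(2)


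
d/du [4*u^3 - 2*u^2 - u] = 12*u^2 - 4*u - 1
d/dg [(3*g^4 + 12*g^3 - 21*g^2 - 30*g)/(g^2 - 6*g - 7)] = 6*(g^3 - 9*g^2 - 21*g + 35)/(g^2 - 14*g + 49)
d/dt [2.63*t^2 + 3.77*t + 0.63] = 5.26*t + 3.77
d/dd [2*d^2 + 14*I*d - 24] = 4*d + 14*I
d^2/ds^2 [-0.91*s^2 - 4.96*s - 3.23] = -1.82000000000000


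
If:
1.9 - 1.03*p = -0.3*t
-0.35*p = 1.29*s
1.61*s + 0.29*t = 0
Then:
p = 3.29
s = -0.89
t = 4.95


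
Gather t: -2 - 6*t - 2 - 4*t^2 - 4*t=-4*t^2 - 10*t - 4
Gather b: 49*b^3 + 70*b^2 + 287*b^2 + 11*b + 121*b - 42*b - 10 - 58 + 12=49*b^3 + 357*b^2 + 90*b - 56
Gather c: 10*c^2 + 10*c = 10*c^2 + 10*c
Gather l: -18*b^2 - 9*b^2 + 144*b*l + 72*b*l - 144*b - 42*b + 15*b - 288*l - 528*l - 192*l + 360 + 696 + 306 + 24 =-27*b^2 - 171*b + l*(216*b - 1008) + 1386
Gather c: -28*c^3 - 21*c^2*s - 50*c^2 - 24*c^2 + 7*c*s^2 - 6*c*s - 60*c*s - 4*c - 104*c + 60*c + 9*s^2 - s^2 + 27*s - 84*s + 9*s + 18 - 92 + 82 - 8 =-28*c^3 + c^2*(-21*s - 74) + c*(7*s^2 - 66*s - 48) + 8*s^2 - 48*s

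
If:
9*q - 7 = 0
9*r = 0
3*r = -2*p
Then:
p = 0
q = 7/9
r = 0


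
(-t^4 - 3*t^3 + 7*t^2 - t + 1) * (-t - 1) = t^5 + 4*t^4 - 4*t^3 - 6*t^2 - 1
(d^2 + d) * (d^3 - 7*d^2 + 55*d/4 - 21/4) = d^5 - 6*d^4 + 27*d^3/4 + 17*d^2/2 - 21*d/4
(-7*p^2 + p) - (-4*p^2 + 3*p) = -3*p^2 - 2*p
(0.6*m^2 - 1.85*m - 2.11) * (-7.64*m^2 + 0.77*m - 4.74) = -4.584*m^4 + 14.596*m^3 + 11.8519*m^2 + 7.1443*m + 10.0014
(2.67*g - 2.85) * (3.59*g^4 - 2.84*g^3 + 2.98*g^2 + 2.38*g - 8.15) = 9.5853*g^5 - 17.8143*g^4 + 16.0506*g^3 - 2.1384*g^2 - 28.5435*g + 23.2275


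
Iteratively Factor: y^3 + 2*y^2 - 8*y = (y - 2)*(y^2 + 4*y) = y*(y - 2)*(y + 4)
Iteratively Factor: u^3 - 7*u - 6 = (u + 1)*(u^2 - u - 6) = (u - 3)*(u + 1)*(u + 2)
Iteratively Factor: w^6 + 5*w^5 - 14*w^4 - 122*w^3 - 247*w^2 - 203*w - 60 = (w + 1)*(w^5 + 4*w^4 - 18*w^3 - 104*w^2 - 143*w - 60) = (w + 1)^2*(w^4 + 3*w^3 - 21*w^2 - 83*w - 60) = (w + 1)^3*(w^3 + 2*w^2 - 23*w - 60) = (w - 5)*(w + 1)^3*(w^2 + 7*w + 12) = (w - 5)*(w + 1)^3*(w + 4)*(w + 3)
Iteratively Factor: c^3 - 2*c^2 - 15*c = (c)*(c^2 - 2*c - 15) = c*(c - 5)*(c + 3)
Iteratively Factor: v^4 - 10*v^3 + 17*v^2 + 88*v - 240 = (v + 3)*(v^3 - 13*v^2 + 56*v - 80) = (v - 4)*(v + 3)*(v^2 - 9*v + 20) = (v - 4)^2*(v + 3)*(v - 5)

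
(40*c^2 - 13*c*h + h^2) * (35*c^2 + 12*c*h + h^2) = 1400*c^4 + 25*c^3*h - 81*c^2*h^2 - c*h^3 + h^4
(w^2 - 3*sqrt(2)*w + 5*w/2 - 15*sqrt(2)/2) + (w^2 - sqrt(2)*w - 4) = 2*w^2 - 4*sqrt(2)*w + 5*w/2 - 15*sqrt(2)/2 - 4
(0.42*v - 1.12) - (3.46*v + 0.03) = -3.04*v - 1.15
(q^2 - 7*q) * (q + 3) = q^3 - 4*q^2 - 21*q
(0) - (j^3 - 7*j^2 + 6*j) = -j^3 + 7*j^2 - 6*j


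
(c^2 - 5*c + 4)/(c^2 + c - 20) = (c - 1)/(c + 5)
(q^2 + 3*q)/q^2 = (q + 3)/q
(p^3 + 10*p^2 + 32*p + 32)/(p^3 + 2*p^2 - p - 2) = (p^2 + 8*p + 16)/(p^2 - 1)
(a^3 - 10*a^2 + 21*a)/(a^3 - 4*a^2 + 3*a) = (a - 7)/(a - 1)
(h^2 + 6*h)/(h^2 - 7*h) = (h + 6)/(h - 7)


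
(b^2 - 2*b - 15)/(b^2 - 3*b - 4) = (-b^2 + 2*b + 15)/(-b^2 + 3*b + 4)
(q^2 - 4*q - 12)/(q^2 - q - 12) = (-q^2 + 4*q + 12)/(-q^2 + q + 12)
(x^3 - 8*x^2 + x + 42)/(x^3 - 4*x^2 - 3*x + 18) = (x - 7)/(x - 3)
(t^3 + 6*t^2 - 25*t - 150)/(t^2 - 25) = t + 6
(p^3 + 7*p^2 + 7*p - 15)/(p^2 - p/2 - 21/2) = 2*(p^2 + 4*p - 5)/(2*p - 7)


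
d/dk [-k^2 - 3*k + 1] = -2*k - 3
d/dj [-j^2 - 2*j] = -2*j - 2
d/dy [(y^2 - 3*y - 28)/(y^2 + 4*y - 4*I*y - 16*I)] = (7 - 4*I)/(y^2 - 8*I*y - 16)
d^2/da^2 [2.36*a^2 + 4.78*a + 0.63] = 4.72000000000000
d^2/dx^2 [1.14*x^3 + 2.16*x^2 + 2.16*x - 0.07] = 6.84*x + 4.32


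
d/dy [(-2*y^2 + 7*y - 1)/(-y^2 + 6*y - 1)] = (-5*y^2 + 2*y - 1)/(y^4 - 12*y^3 + 38*y^2 - 12*y + 1)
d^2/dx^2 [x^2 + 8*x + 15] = 2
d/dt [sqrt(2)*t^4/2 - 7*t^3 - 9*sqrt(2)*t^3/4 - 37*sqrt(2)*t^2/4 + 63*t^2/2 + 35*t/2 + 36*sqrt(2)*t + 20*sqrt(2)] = 2*sqrt(2)*t^3 - 21*t^2 - 27*sqrt(2)*t^2/4 - 37*sqrt(2)*t/2 + 63*t + 35/2 + 36*sqrt(2)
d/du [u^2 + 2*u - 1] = 2*u + 2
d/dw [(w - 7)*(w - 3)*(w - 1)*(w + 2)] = 4*w^3 - 27*w^2 + 18*w + 41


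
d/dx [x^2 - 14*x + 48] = 2*x - 14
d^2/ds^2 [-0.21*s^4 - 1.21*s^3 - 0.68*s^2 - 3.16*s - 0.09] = -2.52*s^2 - 7.26*s - 1.36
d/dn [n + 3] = 1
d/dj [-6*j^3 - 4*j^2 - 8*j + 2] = -18*j^2 - 8*j - 8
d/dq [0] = 0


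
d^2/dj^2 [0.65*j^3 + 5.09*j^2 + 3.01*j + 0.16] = 3.9*j + 10.18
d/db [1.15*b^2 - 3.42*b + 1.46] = 2.3*b - 3.42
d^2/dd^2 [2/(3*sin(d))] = 2*(cos(d)^2 + 1)/(3*sin(d)^3)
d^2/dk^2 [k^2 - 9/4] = 2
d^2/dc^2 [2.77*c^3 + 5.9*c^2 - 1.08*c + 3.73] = 16.62*c + 11.8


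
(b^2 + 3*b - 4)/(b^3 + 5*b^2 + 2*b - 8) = 1/(b + 2)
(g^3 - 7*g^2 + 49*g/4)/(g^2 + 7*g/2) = (4*g^2 - 28*g + 49)/(2*(2*g + 7))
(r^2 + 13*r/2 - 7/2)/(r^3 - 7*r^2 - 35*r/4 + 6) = 2*(r + 7)/(2*r^2 - 13*r - 24)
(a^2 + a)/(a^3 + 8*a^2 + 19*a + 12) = a/(a^2 + 7*a + 12)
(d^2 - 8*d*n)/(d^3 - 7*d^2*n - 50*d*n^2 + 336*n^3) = d/(d^2 + d*n - 42*n^2)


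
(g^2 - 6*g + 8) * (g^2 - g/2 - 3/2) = g^4 - 13*g^3/2 + 19*g^2/2 + 5*g - 12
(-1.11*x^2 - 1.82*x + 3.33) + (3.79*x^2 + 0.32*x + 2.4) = 2.68*x^2 - 1.5*x + 5.73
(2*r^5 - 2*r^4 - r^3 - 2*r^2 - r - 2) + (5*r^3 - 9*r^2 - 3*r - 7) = 2*r^5 - 2*r^4 + 4*r^3 - 11*r^2 - 4*r - 9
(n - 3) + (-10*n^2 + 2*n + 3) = -10*n^2 + 3*n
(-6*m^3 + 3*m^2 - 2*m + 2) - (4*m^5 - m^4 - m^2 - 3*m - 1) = -4*m^5 + m^4 - 6*m^3 + 4*m^2 + m + 3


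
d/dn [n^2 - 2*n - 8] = 2*n - 2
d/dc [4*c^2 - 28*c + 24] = 8*c - 28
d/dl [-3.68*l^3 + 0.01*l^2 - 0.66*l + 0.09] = -11.04*l^2 + 0.02*l - 0.66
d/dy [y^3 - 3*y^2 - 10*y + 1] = 3*y^2 - 6*y - 10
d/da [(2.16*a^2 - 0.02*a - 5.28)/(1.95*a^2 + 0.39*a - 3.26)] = (0.8814*a^2 + 6.5088*a + 2.1244)/(3.8025*a^4 + 1.521*a^3 - 12.5619*a^2 - 2.5428*a + 10.6276)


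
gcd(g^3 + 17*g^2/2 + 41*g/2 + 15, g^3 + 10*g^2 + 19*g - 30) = g + 5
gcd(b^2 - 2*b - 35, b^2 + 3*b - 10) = b + 5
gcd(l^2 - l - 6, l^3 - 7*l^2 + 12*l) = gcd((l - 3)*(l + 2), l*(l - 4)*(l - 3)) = l - 3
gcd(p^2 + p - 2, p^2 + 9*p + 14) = p + 2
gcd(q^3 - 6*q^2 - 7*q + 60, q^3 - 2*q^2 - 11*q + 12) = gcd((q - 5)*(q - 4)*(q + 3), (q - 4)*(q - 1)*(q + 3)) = q^2 - q - 12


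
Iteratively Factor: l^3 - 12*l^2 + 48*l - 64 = (l - 4)*(l^2 - 8*l + 16) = (l - 4)^2*(l - 4)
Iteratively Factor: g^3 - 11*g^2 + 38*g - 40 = (g - 2)*(g^2 - 9*g + 20) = (g - 4)*(g - 2)*(g - 5)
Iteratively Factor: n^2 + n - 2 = (n - 1)*(n + 2)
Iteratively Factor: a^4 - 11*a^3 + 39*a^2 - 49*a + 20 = (a - 1)*(a^3 - 10*a^2 + 29*a - 20) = (a - 4)*(a - 1)*(a^2 - 6*a + 5) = (a - 5)*(a - 4)*(a - 1)*(a - 1)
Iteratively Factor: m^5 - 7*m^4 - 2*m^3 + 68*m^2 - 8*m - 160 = (m - 5)*(m^4 - 2*m^3 - 12*m^2 + 8*m + 32) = (m - 5)*(m - 2)*(m^3 - 12*m - 16) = (m - 5)*(m - 2)*(m + 2)*(m^2 - 2*m - 8) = (m - 5)*(m - 2)*(m + 2)^2*(m - 4)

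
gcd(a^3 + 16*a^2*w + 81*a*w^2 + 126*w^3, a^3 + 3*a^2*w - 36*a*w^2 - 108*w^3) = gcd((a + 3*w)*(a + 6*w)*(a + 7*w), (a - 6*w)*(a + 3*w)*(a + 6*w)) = a^2 + 9*a*w + 18*w^2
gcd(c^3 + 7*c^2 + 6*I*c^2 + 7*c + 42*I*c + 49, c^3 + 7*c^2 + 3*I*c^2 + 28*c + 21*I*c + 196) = c^2 + c*(7 + 7*I) + 49*I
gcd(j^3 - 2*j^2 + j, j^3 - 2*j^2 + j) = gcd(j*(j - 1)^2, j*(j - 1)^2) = j^3 - 2*j^2 + j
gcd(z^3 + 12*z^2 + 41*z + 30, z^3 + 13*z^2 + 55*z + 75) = z + 5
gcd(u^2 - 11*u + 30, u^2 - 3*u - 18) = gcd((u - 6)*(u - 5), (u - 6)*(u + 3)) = u - 6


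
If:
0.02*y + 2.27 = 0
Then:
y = -113.50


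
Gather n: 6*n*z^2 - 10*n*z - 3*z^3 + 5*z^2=n*(6*z^2 - 10*z) - 3*z^3 + 5*z^2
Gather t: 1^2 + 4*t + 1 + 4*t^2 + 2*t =4*t^2 + 6*t + 2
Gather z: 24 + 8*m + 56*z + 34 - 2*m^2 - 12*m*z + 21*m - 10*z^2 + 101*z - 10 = -2*m^2 + 29*m - 10*z^2 + z*(157 - 12*m) + 48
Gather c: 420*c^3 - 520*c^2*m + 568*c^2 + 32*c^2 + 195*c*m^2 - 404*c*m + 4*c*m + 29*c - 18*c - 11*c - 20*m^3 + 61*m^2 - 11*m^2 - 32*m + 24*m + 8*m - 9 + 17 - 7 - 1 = 420*c^3 + c^2*(600 - 520*m) + c*(195*m^2 - 400*m) - 20*m^3 + 50*m^2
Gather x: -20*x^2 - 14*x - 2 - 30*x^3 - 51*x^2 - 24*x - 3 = -30*x^3 - 71*x^2 - 38*x - 5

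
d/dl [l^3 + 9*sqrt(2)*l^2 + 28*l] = 3*l^2 + 18*sqrt(2)*l + 28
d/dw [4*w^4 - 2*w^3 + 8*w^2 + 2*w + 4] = 16*w^3 - 6*w^2 + 16*w + 2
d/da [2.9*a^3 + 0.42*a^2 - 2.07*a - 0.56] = 8.7*a^2 + 0.84*a - 2.07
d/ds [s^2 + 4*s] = 2*s + 4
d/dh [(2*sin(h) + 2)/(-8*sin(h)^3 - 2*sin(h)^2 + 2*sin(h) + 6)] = (8*sin(h)^3 + 13*sin(h)^2 + 2*sin(h) + 2)*cos(h)/(4*sin(h)^3 + sin(h)^2 - sin(h) - 3)^2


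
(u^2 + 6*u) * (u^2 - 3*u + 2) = u^4 + 3*u^3 - 16*u^2 + 12*u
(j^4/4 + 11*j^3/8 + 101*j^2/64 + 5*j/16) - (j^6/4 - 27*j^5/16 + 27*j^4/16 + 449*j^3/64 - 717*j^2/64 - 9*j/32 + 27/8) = -j^6/4 + 27*j^5/16 - 23*j^4/16 - 361*j^3/64 + 409*j^2/32 + 19*j/32 - 27/8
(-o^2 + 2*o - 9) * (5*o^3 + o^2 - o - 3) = -5*o^5 + 9*o^4 - 42*o^3 - 8*o^2 + 3*o + 27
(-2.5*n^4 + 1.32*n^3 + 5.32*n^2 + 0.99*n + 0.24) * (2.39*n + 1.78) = -5.975*n^5 - 1.2952*n^4 + 15.0644*n^3 + 11.8357*n^2 + 2.3358*n + 0.4272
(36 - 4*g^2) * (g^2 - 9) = -4*g^4 + 72*g^2 - 324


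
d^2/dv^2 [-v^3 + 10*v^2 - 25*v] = 20 - 6*v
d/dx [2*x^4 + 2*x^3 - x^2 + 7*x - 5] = 8*x^3 + 6*x^2 - 2*x + 7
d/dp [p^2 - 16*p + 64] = 2*p - 16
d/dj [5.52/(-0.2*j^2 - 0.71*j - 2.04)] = (2.208*j + 3.9192)/(0.2*j^2 + 0.71*j + 2.04)^2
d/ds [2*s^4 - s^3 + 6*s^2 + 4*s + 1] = 8*s^3 - 3*s^2 + 12*s + 4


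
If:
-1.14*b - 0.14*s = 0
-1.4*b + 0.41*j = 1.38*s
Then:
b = -0.12280701754386*s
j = 2.94651262302097*s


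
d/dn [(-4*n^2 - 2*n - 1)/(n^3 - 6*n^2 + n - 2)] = (4*n^4 + 4*n^3 - 13*n^2 + 4*n + 5)/(n^6 - 12*n^5 + 38*n^4 - 16*n^3 + 25*n^2 - 4*n + 4)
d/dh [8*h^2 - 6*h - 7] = 16*h - 6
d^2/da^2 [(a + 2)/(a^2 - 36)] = 2*(4*a^2*(a + 2) - (3*a + 2)*(a^2 - 36))/(a^2 - 36)^3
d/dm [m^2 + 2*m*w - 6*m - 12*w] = 2*m + 2*w - 6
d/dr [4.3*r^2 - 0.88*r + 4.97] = 8.6*r - 0.88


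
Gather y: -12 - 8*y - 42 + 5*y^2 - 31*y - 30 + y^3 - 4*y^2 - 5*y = y^3 + y^2 - 44*y - 84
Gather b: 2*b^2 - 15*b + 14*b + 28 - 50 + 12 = 2*b^2 - b - 10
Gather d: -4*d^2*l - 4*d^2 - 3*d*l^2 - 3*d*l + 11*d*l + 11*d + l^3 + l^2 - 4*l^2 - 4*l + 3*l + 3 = d^2*(-4*l - 4) + d*(-3*l^2 + 8*l + 11) + l^3 - 3*l^2 - l + 3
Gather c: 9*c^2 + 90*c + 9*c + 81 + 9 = 9*c^2 + 99*c + 90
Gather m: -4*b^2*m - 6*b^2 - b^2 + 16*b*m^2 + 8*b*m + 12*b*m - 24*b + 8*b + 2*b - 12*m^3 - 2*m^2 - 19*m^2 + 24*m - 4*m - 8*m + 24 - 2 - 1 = -7*b^2 - 14*b - 12*m^3 + m^2*(16*b - 21) + m*(-4*b^2 + 20*b + 12) + 21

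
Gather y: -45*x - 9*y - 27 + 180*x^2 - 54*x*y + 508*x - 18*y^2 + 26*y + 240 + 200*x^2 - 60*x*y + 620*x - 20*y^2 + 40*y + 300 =380*x^2 + 1083*x - 38*y^2 + y*(57 - 114*x) + 513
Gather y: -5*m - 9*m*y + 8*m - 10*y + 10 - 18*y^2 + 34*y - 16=3*m - 18*y^2 + y*(24 - 9*m) - 6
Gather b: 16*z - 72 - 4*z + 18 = 12*z - 54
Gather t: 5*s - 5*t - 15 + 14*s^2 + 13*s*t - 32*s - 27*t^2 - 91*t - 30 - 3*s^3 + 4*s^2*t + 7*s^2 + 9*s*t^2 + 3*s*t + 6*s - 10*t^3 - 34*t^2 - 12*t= -3*s^3 + 21*s^2 - 21*s - 10*t^3 + t^2*(9*s - 61) + t*(4*s^2 + 16*s - 108) - 45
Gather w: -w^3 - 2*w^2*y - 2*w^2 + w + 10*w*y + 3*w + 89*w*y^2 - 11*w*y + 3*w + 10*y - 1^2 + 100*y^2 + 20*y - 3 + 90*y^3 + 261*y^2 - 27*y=-w^3 + w^2*(-2*y - 2) + w*(89*y^2 - y + 7) + 90*y^3 + 361*y^2 + 3*y - 4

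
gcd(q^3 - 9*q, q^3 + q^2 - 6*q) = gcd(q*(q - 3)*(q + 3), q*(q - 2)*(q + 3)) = q^2 + 3*q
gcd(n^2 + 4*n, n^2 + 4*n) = n^2 + 4*n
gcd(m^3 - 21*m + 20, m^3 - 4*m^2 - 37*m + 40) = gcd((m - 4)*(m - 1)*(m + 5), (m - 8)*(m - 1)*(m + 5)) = m^2 + 4*m - 5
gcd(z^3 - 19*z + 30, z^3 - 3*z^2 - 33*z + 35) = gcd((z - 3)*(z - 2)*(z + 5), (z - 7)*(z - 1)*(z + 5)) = z + 5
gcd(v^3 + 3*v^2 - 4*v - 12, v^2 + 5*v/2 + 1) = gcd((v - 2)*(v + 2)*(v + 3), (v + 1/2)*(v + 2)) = v + 2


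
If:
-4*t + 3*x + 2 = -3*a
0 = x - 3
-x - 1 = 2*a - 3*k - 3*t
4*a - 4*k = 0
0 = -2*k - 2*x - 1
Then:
No Solution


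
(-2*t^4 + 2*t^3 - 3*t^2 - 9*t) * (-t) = 2*t^5 - 2*t^4 + 3*t^3 + 9*t^2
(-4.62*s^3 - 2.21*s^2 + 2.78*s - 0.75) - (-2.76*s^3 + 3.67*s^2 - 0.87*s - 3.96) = -1.86*s^3 - 5.88*s^2 + 3.65*s + 3.21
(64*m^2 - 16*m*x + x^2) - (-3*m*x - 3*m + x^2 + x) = 64*m^2 - 13*m*x + 3*m - x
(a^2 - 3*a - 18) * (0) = 0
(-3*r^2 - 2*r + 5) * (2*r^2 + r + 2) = -6*r^4 - 7*r^3 + 2*r^2 + r + 10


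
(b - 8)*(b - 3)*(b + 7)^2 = b^4 + 3*b^3 - 81*b^2 - 203*b + 1176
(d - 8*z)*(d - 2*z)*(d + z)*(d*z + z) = d^4*z - 9*d^3*z^2 + d^3*z + 6*d^2*z^3 - 9*d^2*z^2 + 16*d*z^4 + 6*d*z^3 + 16*z^4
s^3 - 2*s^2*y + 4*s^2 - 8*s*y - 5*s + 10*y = (s - 1)*(s + 5)*(s - 2*y)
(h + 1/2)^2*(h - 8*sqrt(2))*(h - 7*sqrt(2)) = h^4 - 15*sqrt(2)*h^3 + h^3 - 15*sqrt(2)*h^2 + 449*h^2/4 - 15*sqrt(2)*h/4 + 112*h + 28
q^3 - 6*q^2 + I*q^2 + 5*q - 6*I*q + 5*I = (q - 5)*(q - 1)*(q + I)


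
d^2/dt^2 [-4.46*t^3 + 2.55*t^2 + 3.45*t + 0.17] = 5.1 - 26.76*t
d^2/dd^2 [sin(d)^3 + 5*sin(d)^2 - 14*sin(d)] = -9*sin(d)^3 - 20*sin(d)^2 + 20*sin(d) + 10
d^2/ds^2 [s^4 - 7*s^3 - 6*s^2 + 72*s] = 12*s^2 - 42*s - 12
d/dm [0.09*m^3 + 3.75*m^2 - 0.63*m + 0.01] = 0.27*m^2 + 7.5*m - 0.63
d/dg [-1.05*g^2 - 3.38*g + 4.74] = -2.1*g - 3.38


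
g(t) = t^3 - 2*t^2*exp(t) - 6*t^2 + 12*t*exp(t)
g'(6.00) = -4805.15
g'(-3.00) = 61.51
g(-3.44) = -113.79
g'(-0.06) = 11.57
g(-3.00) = -83.69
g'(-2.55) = 48.44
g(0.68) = 11.82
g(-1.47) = -21.19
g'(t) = -2*t^2*exp(t) + 3*t^2 + 8*t*exp(t) - 12*t + 12*exp(t)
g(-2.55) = -59.00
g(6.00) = 0.00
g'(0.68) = 25.83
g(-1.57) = -23.60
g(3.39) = 494.97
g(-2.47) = -55.21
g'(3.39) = 472.48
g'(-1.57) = 25.09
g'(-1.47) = 23.18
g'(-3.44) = 75.52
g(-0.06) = -0.71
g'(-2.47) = 46.25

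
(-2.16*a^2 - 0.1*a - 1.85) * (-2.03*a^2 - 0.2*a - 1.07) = 4.3848*a^4 + 0.635*a^3 + 6.0867*a^2 + 0.477*a + 1.9795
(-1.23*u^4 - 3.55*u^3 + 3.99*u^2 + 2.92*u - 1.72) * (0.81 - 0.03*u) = 0.0369*u^5 - 0.8898*u^4 - 2.9952*u^3 + 3.1443*u^2 + 2.4168*u - 1.3932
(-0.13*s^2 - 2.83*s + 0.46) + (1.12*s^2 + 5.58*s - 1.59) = 0.99*s^2 + 2.75*s - 1.13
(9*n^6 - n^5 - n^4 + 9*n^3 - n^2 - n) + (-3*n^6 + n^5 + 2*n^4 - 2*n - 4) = 6*n^6 + n^4 + 9*n^3 - n^2 - 3*n - 4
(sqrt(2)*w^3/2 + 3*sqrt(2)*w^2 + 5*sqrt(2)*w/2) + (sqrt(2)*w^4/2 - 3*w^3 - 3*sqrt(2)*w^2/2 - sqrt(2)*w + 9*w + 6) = sqrt(2)*w^4/2 - 3*w^3 + sqrt(2)*w^3/2 + 3*sqrt(2)*w^2/2 + 3*sqrt(2)*w/2 + 9*w + 6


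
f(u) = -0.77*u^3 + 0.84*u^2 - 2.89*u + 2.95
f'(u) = -2.31*u^2 + 1.68*u - 2.89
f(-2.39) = 25.17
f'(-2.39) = -20.10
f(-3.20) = 46.03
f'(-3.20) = -31.92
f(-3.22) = 46.67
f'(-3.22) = -32.25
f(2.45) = -10.41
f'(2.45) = -12.64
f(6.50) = -191.81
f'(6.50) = -89.57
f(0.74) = 0.96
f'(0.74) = -2.91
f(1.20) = -0.64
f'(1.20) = -4.20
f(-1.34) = 10.18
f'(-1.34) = -9.29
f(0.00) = 2.95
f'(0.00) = -2.89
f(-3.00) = 39.97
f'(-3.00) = -28.72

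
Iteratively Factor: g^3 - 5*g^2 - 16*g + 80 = (g + 4)*(g^2 - 9*g + 20) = (g - 4)*(g + 4)*(g - 5)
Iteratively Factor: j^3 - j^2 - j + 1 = (j - 1)*(j^2 - 1) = (j - 1)^2*(j + 1)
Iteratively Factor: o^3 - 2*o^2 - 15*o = (o - 5)*(o^2 + 3*o) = o*(o - 5)*(o + 3)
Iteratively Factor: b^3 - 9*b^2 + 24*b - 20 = (b - 5)*(b^2 - 4*b + 4) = (b - 5)*(b - 2)*(b - 2)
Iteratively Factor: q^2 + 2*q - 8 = (q + 4)*(q - 2)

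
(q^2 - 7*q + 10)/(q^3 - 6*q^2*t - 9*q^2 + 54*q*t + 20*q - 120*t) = (q - 2)/(q^2 - 6*q*t - 4*q + 24*t)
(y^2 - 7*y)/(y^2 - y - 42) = y/(y + 6)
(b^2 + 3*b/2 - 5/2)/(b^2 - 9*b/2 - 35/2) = (b - 1)/(b - 7)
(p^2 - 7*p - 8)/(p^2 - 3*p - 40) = (p + 1)/(p + 5)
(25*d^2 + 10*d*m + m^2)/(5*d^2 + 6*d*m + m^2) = (5*d + m)/(d + m)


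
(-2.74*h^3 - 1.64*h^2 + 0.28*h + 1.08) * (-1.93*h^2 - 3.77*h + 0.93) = 5.2882*h^5 + 13.495*h^4 + 3.0942*h^3 - 4.6652*h^2 - 3.8112*h + 1.0044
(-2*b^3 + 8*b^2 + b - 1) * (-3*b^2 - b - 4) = 6*b^5 - 22*b^4 - 3*b^3 - 30*b^2 - 3*b + 4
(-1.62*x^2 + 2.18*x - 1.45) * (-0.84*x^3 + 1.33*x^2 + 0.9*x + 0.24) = 1.3608*x^5 - 3.9858*x^4 + 2.6594*x^3 - 0.3553*x^2 - 0.7818*x - 0.348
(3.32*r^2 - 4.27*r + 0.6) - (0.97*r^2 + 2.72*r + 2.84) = 2.35*r^2 - 6.99*r - 2.24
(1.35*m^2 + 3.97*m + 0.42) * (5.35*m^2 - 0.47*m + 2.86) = 7.2225*m^4 + 20.605*m^3 + 4.2421*m^2 + 11.1568*m + 1.2012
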